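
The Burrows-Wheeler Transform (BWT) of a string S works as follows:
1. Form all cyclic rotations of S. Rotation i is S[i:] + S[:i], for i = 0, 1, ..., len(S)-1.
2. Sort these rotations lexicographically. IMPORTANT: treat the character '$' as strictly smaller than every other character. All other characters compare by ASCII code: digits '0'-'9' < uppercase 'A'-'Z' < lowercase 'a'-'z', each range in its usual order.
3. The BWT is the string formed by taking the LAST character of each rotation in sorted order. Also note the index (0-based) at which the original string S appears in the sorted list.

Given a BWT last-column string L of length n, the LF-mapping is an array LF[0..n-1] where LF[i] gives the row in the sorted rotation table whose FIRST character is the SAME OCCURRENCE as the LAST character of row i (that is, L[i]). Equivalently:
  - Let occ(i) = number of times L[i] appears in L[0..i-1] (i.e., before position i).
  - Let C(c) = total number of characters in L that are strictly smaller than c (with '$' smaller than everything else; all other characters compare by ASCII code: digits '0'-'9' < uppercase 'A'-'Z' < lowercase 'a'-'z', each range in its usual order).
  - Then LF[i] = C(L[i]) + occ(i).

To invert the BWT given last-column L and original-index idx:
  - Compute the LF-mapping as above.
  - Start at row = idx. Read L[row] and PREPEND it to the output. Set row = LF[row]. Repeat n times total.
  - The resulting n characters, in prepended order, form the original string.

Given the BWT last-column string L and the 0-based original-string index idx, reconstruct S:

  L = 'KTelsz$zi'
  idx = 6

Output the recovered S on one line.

Answer: sizzleTK$

Derivation:
LF mapping: 1 2 3 5 6 7 0 8 4
Walk LF starting at row 6, prepending L[row]:
  step 1: row=6, L[6]='$', prepend. Next row=LF[6]=0
  step 2: row=0, L[0]='K', prepend. Next row=LF[0]=1
  step 3: row=1, L[1]='T', prepend. Next row=LF[1]=2
  step 4: row=2, L[2]='e', prepend. Next row=LF[2]=3
  step 5: row=3, L[3]='l', prepend. Next row=LF[3]=5
  step 6: row=5, L[5]='z', prepend. Next row=LF[5]=7
  step 7: row=7, L[7]='z', prepend. Next row=LF[7]=8
  step 8: row=8, L[8]='i', prepend. Next row=LF[8]=4
  step 9: row=4, L[4]='s', prepend. Next row=LF[4]=6
Reversed output: sizzleTK$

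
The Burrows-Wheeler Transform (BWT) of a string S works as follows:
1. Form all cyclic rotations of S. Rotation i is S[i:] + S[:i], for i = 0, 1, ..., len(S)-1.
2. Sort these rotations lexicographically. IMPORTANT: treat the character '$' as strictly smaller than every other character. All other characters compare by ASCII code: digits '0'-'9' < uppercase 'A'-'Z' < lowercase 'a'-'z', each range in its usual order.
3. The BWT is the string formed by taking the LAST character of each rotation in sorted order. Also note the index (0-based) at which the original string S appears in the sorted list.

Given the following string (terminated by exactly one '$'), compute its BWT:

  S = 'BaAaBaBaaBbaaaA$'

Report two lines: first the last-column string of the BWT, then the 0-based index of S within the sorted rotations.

All 16 rotations (rotation i = S[i:]+S[:i]):
  rot[0] = BaAaBaBaaBbaaaA$
  rot[1] = aAaBaBaaBbaaaA$B
  rot[2] = AaBaBaaBbaaaA$Ba
  rot[3] = aBaBaaBbaaaA$BaA
  rot[4] = BaBaaBbaaaA$BaAa
  rot[5] = aBaaBbaaaA$BaAaB
  rot[6] = BaaBbaaaA$BaAaBa
  rot[7] = aaBbaaaA$BaAaBaB
  rot[8] = aBbaaaA$BaAaBaBa
  rot[9] = BbaaaA$BaAaBaBaa
  rot[10] = baaaA$BaAaBaBaaB
  rot[11] = aaaA$BaAaBaBaaBb
  rot[12] = aaA$BaAaBaBaaBba
  rot[13] = aA$BaAaBaBaaBbaa
  rot[14] = A$BaAaBaBaaBbaaa
  rot[15] = $BaAaBaBaaBbaaaA
Sorted (with $ < everything):
  sorted[0] = $BaAaBaBaaBbaaaA  (last char: 'A')
  sorted[1] = A$BaAaBaBaaBbaaa  (last char: 'a')
  sorted[2] = AaBaBaaBbaaaA$Ba  (last char: 'a')
  sorted[3] = BaAaBaBaaBbaaaA$  (last char: '$')
  sorted[4] = BaBaaBbaaaA$BaAa  (last char: 'a')
  sorted[5] = BaaBbaaaA$BaAaBa  (last char: 'a')
  sorted[6] = BbaaaA$BaAaBaBaa  (last char: 'a')
  sorted[7] = aA$BaAaBaBaaBbaa  (last char: 'a')
  sorted[8] = aAaBaBaaBbaaaA$B  (last char: 'B')
  sorted[9] = aBaBaaBbaaaA$BaA  (last char: 'A')
  sorted[10] = aBaaBbaaaA$BaAaB  (last char: 'B')
  sorted[11] = aBbaaaA$BaAaBaBa  (last char: 'a')
  sorted[12] = aaA$BaAaBaBaaBba  (last char: 'a')
  sorted[13] = aaBbaaaA$BaAaBaB  (last char: 'B')
  sorted[14] = aaaA$BaAaBaBaaBb  (last char: 'b')
  sorted[15] = baaaA$BaAaBaBaaB  (last char: 'B')
Last column: Aaa$aaaaBABaaBbB
Original string S is at sorted index 3

Answer: Aaa$aaaaBABaaBbB
3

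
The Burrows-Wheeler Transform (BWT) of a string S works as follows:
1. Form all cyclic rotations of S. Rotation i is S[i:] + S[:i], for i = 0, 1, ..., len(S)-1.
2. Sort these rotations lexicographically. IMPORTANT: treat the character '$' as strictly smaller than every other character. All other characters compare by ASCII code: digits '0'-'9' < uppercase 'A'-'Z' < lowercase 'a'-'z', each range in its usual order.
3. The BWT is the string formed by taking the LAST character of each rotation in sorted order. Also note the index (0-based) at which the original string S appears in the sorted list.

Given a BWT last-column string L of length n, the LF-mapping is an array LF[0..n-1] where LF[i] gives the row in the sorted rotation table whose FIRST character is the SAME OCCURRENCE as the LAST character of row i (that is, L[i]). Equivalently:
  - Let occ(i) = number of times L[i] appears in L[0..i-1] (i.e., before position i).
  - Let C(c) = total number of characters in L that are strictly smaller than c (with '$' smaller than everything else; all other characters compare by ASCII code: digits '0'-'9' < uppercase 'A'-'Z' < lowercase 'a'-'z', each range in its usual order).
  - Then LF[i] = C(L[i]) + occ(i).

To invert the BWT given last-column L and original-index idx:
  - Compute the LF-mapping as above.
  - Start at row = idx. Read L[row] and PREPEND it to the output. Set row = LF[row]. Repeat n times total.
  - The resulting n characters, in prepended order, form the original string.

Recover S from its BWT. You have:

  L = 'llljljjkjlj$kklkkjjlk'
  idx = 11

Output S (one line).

LF mapping: 14 15 16 1 17 2 3 8 4 18 5 0 9 10 19 11 12 6 7 20 13
Walk LF starting at row 11, prepending L[row]:
  step 1: row=11, L[11]='$', prepend. Next row=LF[11]=0
  step 2: row=0, L[0]='l', prepend. Next row=LF[0]=14
  step 3: row=14, L[14]='l', prepend. Next row=LF[14]=19
  step 4: row=19, L[19]='l', prepend. Next row=LF[19]=20
  step 5: row=20, L[20]='k', prepend. Next row=LF[20]=13
  step 6: row=13, L[13]='k', prepend. Next row=LF[13]=10
  step 7: row=10, L[10]='j', prepend. Next row=LF[10]=5
  step 8: row=5, L[5]='j', prepend. Next row=LF[5]=2
  step 9: row=2, L[2]='l', prepend. Next row=LF[2]=16
  step 10: row=16, L[16]='k', prepend. Next row=LF[16]=12
  step 11: row=12, L[12]='k', prepend. Next row=LF[12]=9
  step 12: row=9, L[9]='l', prepend. Next row=LF[9]=18
  step 13: row=18, L[18]='j', prepend. Next row=LF[18]=7
  step 14: row=7, L[7]='k', prepend. Next row=LF[7]=8
  step 15: row=8, L[8]='j', prepend. Next row=LF[8]=4
  step 16: row=4, L[4]='l', prepend. Next row=LF[4]=17
  step 17: row=17, L[17]='j', prepend. Next row=LF[17]=6
  step 18: row=6, L[6]='j', prepend. Next row=LF[6]=3
  step 19: row=3, L[3]='j', prepend. Next row=LF[3]=1
  step 20: row=1, L[1]='l', prepend. Next row=LF[1]=15
  step 21: row=15, L[15]='k', prepend. Next row=LF[15]=11
Reversed output: kljjjljkjlkkljjkklll$

Answer: kljjjljkjlkkljjkklll$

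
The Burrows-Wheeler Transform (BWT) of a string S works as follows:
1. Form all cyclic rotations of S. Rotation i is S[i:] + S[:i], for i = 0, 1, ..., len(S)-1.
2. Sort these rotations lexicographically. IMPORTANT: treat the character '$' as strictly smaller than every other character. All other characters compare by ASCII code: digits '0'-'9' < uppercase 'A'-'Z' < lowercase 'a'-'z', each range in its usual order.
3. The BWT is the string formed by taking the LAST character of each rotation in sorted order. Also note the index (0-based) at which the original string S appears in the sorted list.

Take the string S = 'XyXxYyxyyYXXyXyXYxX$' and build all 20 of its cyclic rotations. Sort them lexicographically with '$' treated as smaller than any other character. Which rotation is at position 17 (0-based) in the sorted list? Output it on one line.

All 20 rotations (rotation i = S[i:]+S[:i]):
  rot[0] = XyXxYyxyyYXXyXyXYxX$
  rot[1] = yXxYyxyyYXXyXyXYxX$X
  rot[2] = XxYyxyyYXXyXyXYxX$Xy
  rot[3] = xYyxyyYXXyXyXYxX$XyX
  rot[4] = YyxyyYXXyXyXYxX$XyXx
  rot[5] = yxyyYXXyXyXYxX$XyXxY
  rot[6] = xyyYXXyXyXYxX$XyXxYy
  rot[7] = yyYXXyXyXYxX$XyXxYyx
  rot[8] = yYXXyXyXYxX$XyXxYyxy
  rot[9] = YXXyXyXYxX$XyXxYyxyy
  rot[10] = XXyXyXYxX$XyXxYyxyyY
  rot[11] = XyXyXYxX$XyXxYyxyyYX
  rot[12] = yXyXYxX$XyXxYyxyyYXX
  rot[13] = XyXYxX$XyXxYyxyyYXXy
  rot[14] = yXYxX$XyXxYyxyyYXXyX
  rot[15] = XYxX$XyXxYyxyyYXXyXy
  rot[16] = YxX$XyXxYyxyyYXXyXyX
  rot[17] = xX$XyXxYyxyyYXXyXyXY
  rot[18] = X$XyXxYyxyyYXXyXyXYx
  rot[19] = $XyXxYyxyyYXXyXyXYxX
Sorted (with $ < everything):
  sorted[0] = $XyXxYyxyyYXXyXyXYxX
  sorted[1] = X$XyXxYyxyyYXXyXyXYx
  sorted[2] = XXyXyXYxX$XyXxYyxyyY
  sorted[3] = XYxX$XyXxYyxyyYXXyXy
  sorted[4] = XxYyxyyYXXyXyXYxX$Xy
  sorted[5] = XyXYxX$XyXxYyxyyYXXy
  sorted[6] = XyXxYyxyyYXXyXyXYxX$
  sorted[7] = XyXyXYxX$XyXxYyxyyYX
  sorted[8] = YXXyXyXYxX$XyXxYyxyy
  sorted[9] = YxX$XyXxYyxyyYXXyXyX
  sorted[10] = YyxyyYXXyXyXYxX$XyXx
  sorted[11] = xX$XyXxYyxyyYXXyXyXY
  sorted[12] = xYyxyyYXXyXyXYxX$XyX
  sorted[13] = xyyYXXyXyXYxX$XyXxYy
  sorted[14] = yXYxX$XyXxYyxyyYXXyX
  sorted[15] = yXxYyxyyYXXyXyXYxX$X
  sorted[16] = yXyXYxX$XyXxYyxyyYXX
  sorted[17] = yYXXyXyXYxX$XyXxYyxy
  sorted[18] = yxyyYXXyXyXYxX$XyXxY
  sorted[19] = yyYXXyXyXYxX$XyXxYyx
sorted[17] = yYXXyXyXYxX$XyXxYyxy

Answer: yYXXyXyXYxX$XyXxYyxy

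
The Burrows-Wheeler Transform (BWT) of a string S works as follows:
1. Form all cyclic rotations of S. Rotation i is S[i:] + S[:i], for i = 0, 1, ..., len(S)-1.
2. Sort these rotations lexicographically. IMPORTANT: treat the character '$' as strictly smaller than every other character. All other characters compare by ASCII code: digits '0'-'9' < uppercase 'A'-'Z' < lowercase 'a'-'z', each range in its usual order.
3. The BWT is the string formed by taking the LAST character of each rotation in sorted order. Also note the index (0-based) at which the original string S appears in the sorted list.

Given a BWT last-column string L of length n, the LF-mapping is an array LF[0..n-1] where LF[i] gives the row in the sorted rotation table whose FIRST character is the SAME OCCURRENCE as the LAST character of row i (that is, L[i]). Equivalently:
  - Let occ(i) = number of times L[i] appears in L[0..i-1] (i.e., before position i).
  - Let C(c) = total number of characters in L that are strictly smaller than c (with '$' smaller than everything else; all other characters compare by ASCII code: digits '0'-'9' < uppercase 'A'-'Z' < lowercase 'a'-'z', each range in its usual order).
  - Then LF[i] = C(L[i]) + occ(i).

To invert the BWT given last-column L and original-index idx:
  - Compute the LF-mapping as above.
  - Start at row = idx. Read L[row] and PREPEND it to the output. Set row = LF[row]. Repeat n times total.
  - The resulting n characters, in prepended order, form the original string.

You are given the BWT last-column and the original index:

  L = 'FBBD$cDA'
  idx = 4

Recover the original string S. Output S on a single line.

Answer: DBBAcDF$

Derivation:
LF mapping: 6 2 3 4 0 7 5 1
Walk LF starting at row 4, prepending L[row]:
  step 1: row=4, L[4]='$', prepend. Next row=LF[4]=0
  step 2: row=0, L[0]='F', prepend. Next row=LF[0]=6
  step 3: row=6, L[6]='D', prepend. Next row=LF[6]=5
  step 4: row=5, L[5]='c', prepend. Next row=LF[5]=7
  step 5: row=7, L[7]='A', prepend. Next row=LF[7]=1
  step 6: row=1, L[1]='B', prepend. Next row=LF[1]=2
  step 7: row=2, L[2]='B', prepend. Next row=LF[2]=3
  step 8: row=3, L[3]='D', prepend. Next row=LF[3]=4
Reversed output: DBBAcDF$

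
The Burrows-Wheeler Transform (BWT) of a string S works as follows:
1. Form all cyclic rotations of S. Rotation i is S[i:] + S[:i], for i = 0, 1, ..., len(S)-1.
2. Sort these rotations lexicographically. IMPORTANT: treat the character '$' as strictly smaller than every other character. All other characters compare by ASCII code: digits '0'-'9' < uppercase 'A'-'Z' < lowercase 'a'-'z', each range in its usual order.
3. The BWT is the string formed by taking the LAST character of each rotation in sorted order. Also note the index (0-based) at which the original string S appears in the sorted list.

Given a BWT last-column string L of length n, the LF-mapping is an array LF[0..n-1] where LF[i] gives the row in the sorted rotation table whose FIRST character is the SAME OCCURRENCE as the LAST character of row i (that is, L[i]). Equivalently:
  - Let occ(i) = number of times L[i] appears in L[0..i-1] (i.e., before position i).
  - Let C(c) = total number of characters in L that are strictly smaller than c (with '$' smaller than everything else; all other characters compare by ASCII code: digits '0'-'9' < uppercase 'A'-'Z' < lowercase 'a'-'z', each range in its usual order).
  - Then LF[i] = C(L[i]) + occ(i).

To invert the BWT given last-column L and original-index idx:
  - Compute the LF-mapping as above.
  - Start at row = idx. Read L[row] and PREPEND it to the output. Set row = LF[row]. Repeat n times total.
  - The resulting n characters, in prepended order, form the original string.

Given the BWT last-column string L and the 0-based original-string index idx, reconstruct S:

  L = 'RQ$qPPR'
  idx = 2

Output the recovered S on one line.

LF mapping: 4 3 0 6 1 2 5
Walk LF starting at row 2, prepending L[row]:
  step 1: row=2, L[2]='$', prepend. Next row=LF[2]=0
  step 2: row=0, L[0]='R', prepend. Next row=LF[0]=4
  step 3: row=4, L[4]='P', prepend. Next row=LF[4]=1
  step 4: row=1, L[1]='Q', prepend. Next row=LF[1]=3
  step 5: row=3, L[3]='q', prepend. Next row=LF[3]=6
  step 6: row=6, L[6]='R', prepend. Next row=LF[6]=5
  step 7: row=5, L[5]='P', prepend. Next row=LF[5]=2
Reversed output: PRqQPR$

Answer: PRqQPR$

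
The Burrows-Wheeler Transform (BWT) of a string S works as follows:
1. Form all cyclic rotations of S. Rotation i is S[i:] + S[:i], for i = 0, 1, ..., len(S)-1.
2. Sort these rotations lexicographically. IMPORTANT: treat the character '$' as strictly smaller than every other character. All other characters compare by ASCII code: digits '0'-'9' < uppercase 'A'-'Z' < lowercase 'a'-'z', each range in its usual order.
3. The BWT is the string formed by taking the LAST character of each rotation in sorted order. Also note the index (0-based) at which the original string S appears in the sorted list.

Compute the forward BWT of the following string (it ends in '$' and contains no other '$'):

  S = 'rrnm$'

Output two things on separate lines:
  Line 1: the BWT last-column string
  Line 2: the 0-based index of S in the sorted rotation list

Answer: mnrr$
4

Derivation:
All 5 rotations (rotation i = S[i:]+S[:i]):
  rot[0] = rrnm$
  rot[1] = rnm$r
  rot[2] = nm$rr
  rot[3] = m$rrn
  rot[4] = $rrnm
Sorted (with $ < everything):
  sorted[0] = $rrnm  (last char: 'm')
  sorted[1] = m$rrn  (last char: 'n')
  sorted[2] = nm$rr  (last char: 'r')
  sorted[3] = rnm$r  (last char: 'r')
  sorted[4] = rrnm$  (last char: '$')
Last column: mnrr$
Original string S is at sorted index 4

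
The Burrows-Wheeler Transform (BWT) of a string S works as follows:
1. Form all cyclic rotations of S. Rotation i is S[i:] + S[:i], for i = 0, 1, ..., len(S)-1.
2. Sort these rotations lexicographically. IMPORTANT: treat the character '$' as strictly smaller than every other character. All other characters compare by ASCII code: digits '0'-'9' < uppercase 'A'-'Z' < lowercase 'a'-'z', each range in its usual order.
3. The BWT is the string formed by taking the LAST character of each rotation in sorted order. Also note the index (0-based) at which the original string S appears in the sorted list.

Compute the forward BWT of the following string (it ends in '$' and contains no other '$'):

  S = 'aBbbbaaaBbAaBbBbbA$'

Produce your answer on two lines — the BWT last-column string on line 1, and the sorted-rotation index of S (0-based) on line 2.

Answer: AbbaabaaA$abbBBbBbB
9

Derivation:
All 19 rotations (rotation i = S[i:]+S[:i]):
  rot[0] = aBbbbaaaBbAaBbBbbA$
  rot[1] = BbbbaaaBbAaBbBbbA$a
  rot[2] = bbbaaaBbAaBbBbbA$aB
  rot[3] = bbaaaBbAaBbBbbA$aBb
  rot[4] = baaaBbAaBbBbbA$aBbb
  rot[5] = aaaBbAaBbBbbA$aBbbb
  rot[6] = aaBbAaBbBbbA$aBbbba
  rot[7] = aBbAaBbBbbA$aBbbbaa
  rot[8] = BbAaBbBbbA$aBbbbaaa
  rot[9] = bAaBbBbbA$aBbbbaaaB
  rot[10] = AaBbBbbA$aBbbbaaaBb
  rot[11] = aBbBbbA$aBbbbaaaBbA
  rot[12] = BbBbbA$aBbbbaaaBbAa
  rot[13] = bBbbA$aBbbbaaaBbAaB
  rot[14] = BbbA$aBbbbaaaBbAaBb
  rot[15] = bbA$aBbbbaaaBbAaBbB
  rot[16] = bA$aBbbbaaaBbAaBbBb
  rot[17] = A$aBbbbaaaBbAaBbBbb
  rot[18] = $aBbbbaaaBbAaBbBbbA
Sorted (with $ < everything):
  sorted[0] = $aBbbbaaaBbAaBbBbbA  (last char: 'A')
  sorted[1] = A$aBbbbaaaBbAaBbBbb  (last char: 'b')
  sorted[2] = AaBbBbbA$aBbbbaaaBb  (last char: 'b')
  sorted[3] = BbAaBbBbbA$aBbbbaaa  (last char: 'a')
  sorted[4] = BbBbbA$aBbbbaaaBbAa  (last char: 'a')
  sorted[5] = BbbA$aBbbbaaaBbAaBb  (last char: 'b')
  sorted[6] = BbbbaaaBbAaBbBbbA$a  (last char: 'a')
  sorted[7] = aBbAaBbBbbA$aBbbbaa  (last char: 'a')
  sorted[8] = aBbBbbA$aBbbbaaaBbA  (last char: 'A')
  sorted[9] = aBbbbaaaBbAaBbBbbA$  (last char: '$')
  sorted[10] = aaBbAaBbBbbA$aBbbba  (last char: 'a')
  sorted[11] = aaaBbAaBbBbbA$aBbbb  (last char: 'b')
  sorted[12] = bA$aBbbbaaaBbAaBbBb  (last char: 'b')
  sorted[13] = bAaBbBbbA$aBbbbaaaB  (last char: 'B')
  sorted[14] = bBbbA$aBbbbaaaBbAaB  (last char: 'B')
  sorted[15] = baaaBbAaBbBbbA$aBbb  (last char: 'b')
  sorted[16] = bbA$aBbbbaaaBbAaBbB  (last char: 'B')
  sorted[17] = bbaaaBbAaBbBbbA$aBb  (last char: 'b')
  sorted[18] = bbbaaaBbAaBbBbbA$aB  (last char: 'B')
Last column: AbbaabaaA$abbBBbBbB
Original string S is at sorted index 9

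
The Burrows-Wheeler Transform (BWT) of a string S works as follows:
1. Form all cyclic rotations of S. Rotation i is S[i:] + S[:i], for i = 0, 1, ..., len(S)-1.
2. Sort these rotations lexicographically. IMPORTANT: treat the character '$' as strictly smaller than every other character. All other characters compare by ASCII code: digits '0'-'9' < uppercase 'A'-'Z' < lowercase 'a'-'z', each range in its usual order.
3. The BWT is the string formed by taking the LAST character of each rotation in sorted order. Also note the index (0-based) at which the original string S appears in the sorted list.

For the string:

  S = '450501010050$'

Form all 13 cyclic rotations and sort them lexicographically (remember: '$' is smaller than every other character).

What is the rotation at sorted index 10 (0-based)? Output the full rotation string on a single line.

All 13 rotations (rotation i = S[i:]+S[:i]):
  rot[0] = 450501010050$
  rot[1] = 50501010050$4
  rot[2] = 0501010050$45
  rot[3] = 501010050$450
  rot[4] = 01010050$4505
  rot[5] = 1010050$45050
  rot[6] = 010050$450501
  rot[7] = 10050$4505010
  rot[8] = 0050$45050101
  rot[9] = 050$450501010
  rot[10] = 50$4505010100
  rot[11] = 0$45050101005
  rot[12] = $450501010050
Sorted (with $ < everything):
  sorted[0] = $450501010050
  sorted[1] = 0$45050101005
  sorted[2] = 0050$45050101
  sorted[3] = 010050$450501
  sorted[4] = 01010050$4505
  sorted[5] = 050$450501010
  sorted[6] = 0501010050$45
  sorted[7] = 10050$4505010
  sorted[8] = 1010050$45050
  sorted[9] = 450501010050$
  sorted[10] = 50$4505010100
  sorted[11] = 501010050$450
  sorted[12] = 50501010050$4
sorted[10] = 50$4505010100

Answer: 50$4505010100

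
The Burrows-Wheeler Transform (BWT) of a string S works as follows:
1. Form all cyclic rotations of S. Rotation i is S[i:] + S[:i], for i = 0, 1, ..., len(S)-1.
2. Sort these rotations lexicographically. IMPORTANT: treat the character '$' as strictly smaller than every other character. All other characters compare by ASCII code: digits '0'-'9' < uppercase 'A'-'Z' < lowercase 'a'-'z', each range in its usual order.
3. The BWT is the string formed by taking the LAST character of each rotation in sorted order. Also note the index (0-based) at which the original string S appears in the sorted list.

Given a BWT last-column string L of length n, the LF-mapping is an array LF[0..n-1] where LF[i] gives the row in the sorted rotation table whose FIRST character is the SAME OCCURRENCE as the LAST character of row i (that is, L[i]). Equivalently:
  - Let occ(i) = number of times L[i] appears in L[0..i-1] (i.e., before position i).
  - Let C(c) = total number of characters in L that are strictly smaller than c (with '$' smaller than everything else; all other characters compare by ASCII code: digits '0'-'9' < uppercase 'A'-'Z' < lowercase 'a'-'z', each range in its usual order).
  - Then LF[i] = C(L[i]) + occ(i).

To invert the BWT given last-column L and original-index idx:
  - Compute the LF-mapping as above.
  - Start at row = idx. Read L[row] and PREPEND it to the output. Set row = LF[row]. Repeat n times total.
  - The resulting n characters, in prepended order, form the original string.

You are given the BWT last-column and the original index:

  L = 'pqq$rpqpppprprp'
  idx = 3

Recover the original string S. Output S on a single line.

LF mapping: 1 9 10 0 12 2 11 3 4 5 6 13 7 14 8
Walk LF starting at row 3, prepending L[row]:
  step 1: row=3, L[3]='$', prepend. Next row=LF[3]=0
  step 2: row=0, L[0]='p', prepend. Next row=LF[0]=1
  step 3: row=1, L[1]='q', prepend. Next row=LF[1]=9
  step 4: row=9, L[9]='p', prepend. Next row=LF[9]=5
  step 5: row=5, L[5]='p', prepend. Next row=LF[5]=2
  step 6: row=2, L[2]='q', prepend. Next row=LF[2]=10
  step 7: row=10, L[10]='p', prepend. Next row=LF[10]=6
  step 8: row=6, L[6]='q', prepend. Next row=LF[6]=11
  step 9: row=11, L[11]='r', prepend. Next row=LF[11]=13
  step 10: row=13, L[13]='r', prepend. Next row=LF[13]=14
  step 11: row=14, L[14]='p', prepend. Next row=LF[14]=8
  step 12: row=8, L[8]='p', prepend. Next row=LF[8]=4
  step 13: row=4, L[4]='r', prepend. Next row=LF[4]=12
  step 14: row=12, L[12]='p', prepend. Next row=LF[12]=7
  step 15: row=7, L[7]='p', prepend. Next row=LF[7]=3
Reversed output: pprpprrqpqppqp$

Answer: pprpprrqpqppqp$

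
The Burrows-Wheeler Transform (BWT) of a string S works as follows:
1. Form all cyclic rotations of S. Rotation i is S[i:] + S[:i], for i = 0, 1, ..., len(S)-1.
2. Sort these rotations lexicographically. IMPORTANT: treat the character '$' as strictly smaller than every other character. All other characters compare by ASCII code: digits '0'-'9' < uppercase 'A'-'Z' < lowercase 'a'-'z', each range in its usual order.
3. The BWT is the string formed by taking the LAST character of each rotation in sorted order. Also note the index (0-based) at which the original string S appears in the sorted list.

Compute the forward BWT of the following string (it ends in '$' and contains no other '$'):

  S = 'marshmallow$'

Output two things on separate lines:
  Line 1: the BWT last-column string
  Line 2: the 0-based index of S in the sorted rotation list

All 12 rotations (rotation i = S[i:]+S[:i]):
  rot[0] = marshmallow$
  rot[1] = arshmallow$m
  rot[2] = rshmallow$ma
  rot[3] = shmallow$mar
  rot[4] = hmallow$mars
  rot[5] = mallow$marsh
  rot[6] = allow$marshm
  rot[7] = llow$marshma
  rot[8] = low$marshmal
  rot[9] = ow$marshmall
  rot[10] = w$marshmallo
  rot[11] = $marshmallow
Sorted (with $ < everything):
  sorted[0] = $marshmallow  (last char: 'w')
  sorted[1] = allow$marshm  (last char: 'm')
  sorted[2] = arshmallow$m  (last char: 'm')
  sorted[3] = hmallow$mars  (last char: 's')
  sorted[4] = llow$marshma  (last char: 'a')
  sorted[5] = low$marshmal  (last char: 'l')
  sorted[6] = mallow$marsh  (last char: 'h')
  sorted[7] = marshmallow$  (last char: '$')
  sorted[8] = ow$marshmall  (last char: 'l')
  sorted[9] = rshmallow$ma  (last char: 'a')
  sorted[10] = shmallow$mar  (last char: 'r')
  sorted[11] = w$marshmallo  (last char: 'o')
Last column: wmmsalh$laro
Original string S is at sorted index 7

Answer: wmmsalh$laro
7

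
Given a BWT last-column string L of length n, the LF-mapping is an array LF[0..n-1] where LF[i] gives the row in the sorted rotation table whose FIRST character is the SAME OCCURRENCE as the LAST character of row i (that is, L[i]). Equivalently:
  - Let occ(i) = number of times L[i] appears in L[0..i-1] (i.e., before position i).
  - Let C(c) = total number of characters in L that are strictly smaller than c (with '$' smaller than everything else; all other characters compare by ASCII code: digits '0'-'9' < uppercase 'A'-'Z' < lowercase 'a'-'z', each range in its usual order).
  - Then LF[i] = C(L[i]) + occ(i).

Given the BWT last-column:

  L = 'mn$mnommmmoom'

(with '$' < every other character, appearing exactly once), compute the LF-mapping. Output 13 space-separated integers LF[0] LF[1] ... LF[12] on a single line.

Char counts: '$':1, 'm':7, 'n':2, 'o':3
C (first-col start): C('$')=0, C('m')=1, C('n')=8, C('o')=10
L[0]='m': occ=0, LF[0]=C('m')+0=1+0=1
L[1]='n': occ=0, LF[1]=C('n')+0=8+0=8
L[2]='$': occ=0, LF[2]=C('$')+0=0+0=0
L[3]='m': occ=1, LF[3]=C('m')+1=1+1=2
L[4]='n': occ=1, LF[4]=C('n')+1=8+1=9
L[5]='o': occ=0, LF[5]=C('o')+0=10+0=10
L[6]='m': occ=2, LF[6]=C('m')+2=1+2=3
L[7]='m': occ=3, LF[7]=C('m')+3=1+3=4
L[8]='m': occ=4, LF[8]=C('m')+4=1+4=5
L[9]='m': occ=5, LF[9]=C('m')+5=1+5=6
L[10]='o': occ=1, LF[10]=C('o')+1=10+1=11
L[11]='o': occ=2, LF[11]=C('o')+2=10+2=12
L[12]='m': occ=6, LF[12]=C('m')+6=1+6=7

Answer: 1 8 0 2 9 10 3 4 5 6 11 12 7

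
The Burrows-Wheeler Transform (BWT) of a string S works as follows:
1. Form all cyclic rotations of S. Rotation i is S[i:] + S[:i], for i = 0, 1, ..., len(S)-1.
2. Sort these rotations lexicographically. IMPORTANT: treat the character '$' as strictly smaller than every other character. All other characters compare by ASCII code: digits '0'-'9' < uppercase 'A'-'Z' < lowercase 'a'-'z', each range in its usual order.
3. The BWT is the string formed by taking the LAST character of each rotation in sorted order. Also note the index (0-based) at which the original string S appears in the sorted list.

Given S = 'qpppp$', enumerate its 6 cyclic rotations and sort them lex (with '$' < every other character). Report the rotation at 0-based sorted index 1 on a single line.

All 6 rotations (rotation i = S[i:]+S[:i]):
  rot[0] = qpppp$
  rot[1] = pppp$q
  rot[2] = ppp$qp
  rot[3] = pp$qpp
  rot[4] = p$qppp
  rot[5] = $qpppp
Sorted (with $ < everything):
  sorted[0] = $qpppp
  sorted[1] = p$qppp
  sorted[2] = pp$qpp
  sorted[3] = ppp$qp
  sorted[4] = pppp$q
  sorted[5] = qpppp$
sorted[1] = p$qppp

Answer: p$qppp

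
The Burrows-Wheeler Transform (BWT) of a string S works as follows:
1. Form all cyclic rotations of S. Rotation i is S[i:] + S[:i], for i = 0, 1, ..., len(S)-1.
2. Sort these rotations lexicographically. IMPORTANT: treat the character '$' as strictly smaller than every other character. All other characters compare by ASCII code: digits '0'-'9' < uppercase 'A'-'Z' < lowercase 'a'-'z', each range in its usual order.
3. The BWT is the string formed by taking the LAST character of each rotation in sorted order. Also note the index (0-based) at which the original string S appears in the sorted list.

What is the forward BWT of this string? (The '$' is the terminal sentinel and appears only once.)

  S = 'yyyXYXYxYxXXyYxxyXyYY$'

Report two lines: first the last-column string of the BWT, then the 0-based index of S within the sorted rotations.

Answer: YxyYyXYXyxXyYYYxyxXXy$
21

Derivation:
All 22 rotations (rotation i = S[i:]+S[:i]):
  rot[0] = yyyXYXYxYxXXyYxxyXyYY$
  rot[1] = yyXYXYxYxXXyYxxyXyYY$y
  rot[2] = yXYXYxYxXXyYxxyXyYY$yy
  rot[3] = XYXYxYxXXyYxxyXyYY$yyy
  rot[4] = YXYxYxXXyYxxyXyYY$yyyX
  rot[5] = XYxYxXXyYxxyXyYY$yyyXY
  rot[6] = YxYxXXyYxxyXyYY$yyyXYX
  rot[7] = xYxXXyYxxyXyYY$yyyXYXY
  rot[8] = YxXXyYxxyXyYY$yyyXYXYx
  rot[9] = xXXyYxxyXyYY$yyyXYXYxY
  rot[10] = XXyYxxyXyYY$yyyXYXYxYx
  rot[11] = XyYxxyXyYY$yyyXYXYxYxX
  rot[12] = yYxxyXyYY$yyyXYXYxYxXX
  rot[13] = YxxyXyYY$yyyXYXYxYxXXy
  rot[14] = xxyXyYY$yyyXYXYxYxXXyY
  rot[15] = xyXyYY$yyyXYXYxYxXXyYx
  rot[16] = yXyYY$yyyXYXYxYxXXyYxx
  rot[17] = XyYY$yyyXYXYxYxXXyYxxy
  rot[18] = yYY$yyyXYXYxYxXXyYxxyX
  rot[19] = YY$yyyXYXYxYxXXyYxxyXy
  rot[20] = Y$yyyXYXYxYxXXyYxxyXyY
  rot[21] = $yyyXYXYxYxXXyYxxyXyYY
Sorted (with $ < everything):
  sorted[0] = $yyyXYXYxYxXXyYxxyXyYY  (last char: 'Y')
  sorted[1] = XXyYxxyXyYY$yyyXYXYxYx  (last char: 'x')
  sorted[2] = XYXYxYxXXyYxxyXyYY$yyy  (last char: 'y')
  sorted[3] = XYxYxXXyYxxyXyYY$yyyXY  (last char: 'Y')
  sorted[4] = XyYY$yyyXYXYxYxXXyYxxy  (last char: 'y')
  sorted[5] = XyYxxyXyYY$yyyXYXYxYxX  (last char: 'X')
  sorted[6] = Y$yyyXYXYxYxXXyYxxyXyY  (last char: 'Y')
  sorted[7] = YXYxYxXXyYxxyXyYY$yyyX  (last char: 'X')
  sorted[8] = YY$yyyXYXYxYxXXyYxxyXy  (last char: 'y')
  sorted[9] = YxXXyYxxyXyYY$yyyXYXYx  (last char: 'x')
  sorted[10] = YxYxXXyYxxyXyYY$yyyXYX  (last char: 'X')
  sorted[11] = YxxyXyYY$yyyXYXYxYxXXy  (last char: 'y')
  sorted[12] = xXXyYxxyXyYY$yyyXYXYxY  (last char: 'Y')
  sorted[13] = xYxXXyYxxyXyYY$yyyXYXY  (last char: 'Y')
  sorted[14] = xxyXyYY$yyyXYXYxYxXXyY  (last char: 'Y')
  sorted[15] = xyXyYY$yyyXYXYxYxXXyYx  (last char: 'x')
  sorted[16] = yXYXYxYxXXyYxxyXyYY$yy  (last char: 'y')
  sorted[17] = yXyYY$yyyXYXYxYxXXyYxx  (last char: 'x')
  sorted[18] = yYY$yyyXYXYxYxXXyYxxyX  (last char: 'X')
  sorted[19] = yYxxyXyYY$yyyXYXYxYxXX  (last char: 'X')
  sorted[20] = yyXYXYxYxXXyYxxyXyYY$y  (last char: 'y')
  sorted[21] = yyyXYXYxYxXXyYxxyXyYY$  (last char: '$')
Last column: YxyYyXYXyxXyYYYxyxXXy$
Original string S is at sorted index 21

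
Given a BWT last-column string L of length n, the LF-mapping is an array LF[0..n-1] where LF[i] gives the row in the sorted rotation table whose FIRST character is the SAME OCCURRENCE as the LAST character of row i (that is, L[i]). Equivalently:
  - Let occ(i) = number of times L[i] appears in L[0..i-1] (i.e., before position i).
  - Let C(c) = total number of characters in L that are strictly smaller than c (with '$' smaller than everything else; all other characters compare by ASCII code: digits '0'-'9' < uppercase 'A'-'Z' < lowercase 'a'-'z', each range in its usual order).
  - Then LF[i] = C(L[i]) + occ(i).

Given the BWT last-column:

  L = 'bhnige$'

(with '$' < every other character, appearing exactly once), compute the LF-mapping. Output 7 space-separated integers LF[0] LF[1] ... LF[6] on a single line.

Answer: 1 4 6 5 3 2 0

Derivation:
Char counts: '$':1, 'b':1, 'e':1, 'g':1, 'h':1, 'i':1, 'n':1
C (first-col start): C('$')=0, C('b')=1, C('e')=2, C('g')=3, C('h')=4, C('i')=5, C('n')=6
L[0]='b': occ=0, LF[0]=C('b')+0=1+0=1
L[1]='h': occ=0, LF[1]=C('h')+0=4+0=4
L[2]='n': occ=0, LF[2]=C('n')+0=6+0=6
L[3]='i': occ=0, LF[3]=C('i')+0=5+0=5
L[4]='g': occ=0, LF[4]=C('g')+0=3+0=3
L[5]='e': occ=0, LF[5]=C('e')+0=2+0=2
L[6]='$': occ=0, LF[6]=C('$')+0=0+0=0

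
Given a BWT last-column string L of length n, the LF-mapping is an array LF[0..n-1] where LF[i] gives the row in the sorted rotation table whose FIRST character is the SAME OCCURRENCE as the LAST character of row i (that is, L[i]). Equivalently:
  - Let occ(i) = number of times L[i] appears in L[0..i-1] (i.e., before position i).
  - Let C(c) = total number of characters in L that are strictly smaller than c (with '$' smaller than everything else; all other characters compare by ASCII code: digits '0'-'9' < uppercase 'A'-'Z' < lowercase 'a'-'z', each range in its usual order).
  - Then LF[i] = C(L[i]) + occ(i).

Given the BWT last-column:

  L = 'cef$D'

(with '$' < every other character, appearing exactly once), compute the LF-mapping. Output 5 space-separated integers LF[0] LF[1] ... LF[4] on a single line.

Answer: 2 3 4 0 1

Derivation:
Char counts: '$':1, 'D':1, 'c':1, 'e':1, 'f':1
C (first-col start): C('$')=0, C('D')=1, C('c')=2, C('e')=3, C('f')=4
L[0]='c': occ=0, LF[0]=C('c')+0=2+0=2
L[1]='e': occ=0, LF[1]=C('e')+0=3+0=3
L[2]='f': occ=0, LF[2]=C('f')+0=4+0=4
L[3]='$': occ=0, LF[3]=C('$')+0=0+0=0
L[4]='D': occ=0, LF[4]=C('D')+0=1+0=1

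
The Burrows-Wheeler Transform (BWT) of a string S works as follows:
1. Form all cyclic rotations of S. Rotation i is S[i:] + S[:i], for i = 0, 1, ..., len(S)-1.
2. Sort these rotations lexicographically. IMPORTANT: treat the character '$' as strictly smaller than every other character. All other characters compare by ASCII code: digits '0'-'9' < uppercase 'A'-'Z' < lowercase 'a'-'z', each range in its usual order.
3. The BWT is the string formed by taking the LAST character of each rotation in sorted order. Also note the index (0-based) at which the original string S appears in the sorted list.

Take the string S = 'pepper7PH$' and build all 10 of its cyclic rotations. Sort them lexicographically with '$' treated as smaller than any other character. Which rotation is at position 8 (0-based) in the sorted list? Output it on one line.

All 10 rotations (rotation i = S[i:]+S[:i]):
  rot[0] = pepper7PH$
  rot[1] = epper7PH$p
  rot[2] = pper7PH$pe
  rot[3] = per7PH$pep
  rot[4] = er7PH$pepp
  rot[5] = r7PH$peppe
  rot[6] = 7PH$pepper
  rot[7] = PH$pepper7
  rot[8] = H$pepper7P
  rot[9] = $pepper7PH
Sorted (with $ < everything):
  sorted[0] = $pepper7PH
  sorted[1] = 7PH$pepper
  sorted[2] = H$pepper7P
  sorted[3] = PH$pepper7
  sorted[4] = epper7PH$p
  sorted[5] = er7PH$pepp
  sorted[6] = pepper7PH$
  sorted[7] = per7PH$pep
  sorted[8] = pper7PH$pe
  sorted[9] = r7PH$peppe
sorted[8] = pper7PH$pe

Answer: pper7PH$pe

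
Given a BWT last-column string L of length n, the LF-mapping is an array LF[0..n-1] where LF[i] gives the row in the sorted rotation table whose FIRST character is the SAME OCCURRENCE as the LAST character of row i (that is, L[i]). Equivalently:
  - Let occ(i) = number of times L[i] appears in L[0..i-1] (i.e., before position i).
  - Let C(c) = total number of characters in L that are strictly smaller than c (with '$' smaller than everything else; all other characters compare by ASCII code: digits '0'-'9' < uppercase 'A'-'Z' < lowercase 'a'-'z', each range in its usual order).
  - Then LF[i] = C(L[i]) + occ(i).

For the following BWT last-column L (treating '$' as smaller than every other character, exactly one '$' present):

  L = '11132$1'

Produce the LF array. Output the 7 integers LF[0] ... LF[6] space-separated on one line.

Char counts: '$':1, '1':4, '2':1, '3':1
C (first-col start): C('$')=0, C('1')=1, C('2')=5, C('3')=6
L[0]='1': occ=0, LF[0]=C('1')+0=1+0=1
L[1]='1': occ=1, LF[1]=C('1')+1=1+1=2
L[2]='1': occ=2, LF[2]=C('1')+2=1+2=3
L[3]='3': occ=0, LF[3]=C('3')+0=6+0=6
L[4]='2': occ=0, LF[4]=C('2')+0=5+0=5
L[5]='$': occ=0, LF[5]=C('$')+0=0+0=0
L[6]='1': occ=3, LF[6]=C('1')+3=1+3=4

Answer: 1 2 3 6 5 0 4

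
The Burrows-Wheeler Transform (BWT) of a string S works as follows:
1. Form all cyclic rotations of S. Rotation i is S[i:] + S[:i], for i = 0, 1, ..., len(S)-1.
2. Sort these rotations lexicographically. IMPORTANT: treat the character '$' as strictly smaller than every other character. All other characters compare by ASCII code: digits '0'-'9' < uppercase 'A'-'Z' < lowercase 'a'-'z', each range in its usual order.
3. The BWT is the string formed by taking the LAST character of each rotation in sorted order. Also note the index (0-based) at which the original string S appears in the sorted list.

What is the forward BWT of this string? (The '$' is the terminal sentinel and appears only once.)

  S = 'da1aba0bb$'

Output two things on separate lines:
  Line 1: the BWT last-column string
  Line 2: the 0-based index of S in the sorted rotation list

Answer: baabd1ba0$
9

Derivation:
All 10 rotations (rotation i = S[i:]+S[:i]):
  rot[0] = da1aba0bb$
  rot[1] = a1aba0bb$d
  rot[2] = 1aba0bb$da
  rot[3] = aba0bb$da1
  rot[4] = ba0bb$da1a
  rot[5] = a0bb$da1ab
  rot[6] = 0bb$da1aba
  rot[7] = bb$da1aba0
  rot[8] = b$da1aba0b
  rot[9] = $da1aba0bb
Sorted (with $ < everything):
  sorted[0] = $da1aba0bb  (last char: 'b')
  sorted[1] = 0bb$da1aba  (last char: 'a')
  sorted[2] = 1aba0bb$da  (last char: 'a')
  sorted[3] = a0bb$da1ab  (last char: 'b')
  sorted[4] = a1aba0bb$d  (last char: 'd')
  sorted[5] = aba0bb$da1  (last char: '1')
  sorted[6] = b$da1aba0b  (last char: 'b')
  sorted[7] = ba0bb$da1a  (last char: 'a')
  sorted[8] = bb$da1aba0  (last char: '0')
  sorted[9] = da1aba0bb$  (last char: '$')
Last column: baabd1ba0$
Original string S is at sorted index 9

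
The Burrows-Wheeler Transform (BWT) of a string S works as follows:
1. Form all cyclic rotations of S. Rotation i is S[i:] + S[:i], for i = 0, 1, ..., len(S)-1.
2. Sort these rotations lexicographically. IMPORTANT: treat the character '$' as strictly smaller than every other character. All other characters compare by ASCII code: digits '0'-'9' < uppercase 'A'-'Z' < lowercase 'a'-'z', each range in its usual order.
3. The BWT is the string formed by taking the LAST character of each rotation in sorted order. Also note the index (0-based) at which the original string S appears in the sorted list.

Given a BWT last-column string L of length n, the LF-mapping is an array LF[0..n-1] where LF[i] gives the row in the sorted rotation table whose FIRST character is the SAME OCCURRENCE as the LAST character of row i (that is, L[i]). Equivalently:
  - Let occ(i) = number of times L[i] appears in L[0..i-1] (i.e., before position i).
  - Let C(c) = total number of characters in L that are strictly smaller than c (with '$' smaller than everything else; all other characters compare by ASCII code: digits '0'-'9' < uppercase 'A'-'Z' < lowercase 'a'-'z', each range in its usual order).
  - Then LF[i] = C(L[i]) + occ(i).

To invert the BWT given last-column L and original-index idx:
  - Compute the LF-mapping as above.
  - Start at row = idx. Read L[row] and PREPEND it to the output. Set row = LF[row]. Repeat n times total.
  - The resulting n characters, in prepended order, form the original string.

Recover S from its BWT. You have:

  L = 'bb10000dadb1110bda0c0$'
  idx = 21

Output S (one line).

LF mapping: 14 15 8 1 2 3 4 19 12 20 16 9 10 11 5 17 21 13 6 18 7 0
Walk LF starting at row 21, prepending L[row]:
  step 1: row=21, L[21]='$', prepend. Next row=LF[21]=0
  step 2: row=0, L[0]='b', prepend. Next row=LF[0]=14
  step 3: row=14, L[14]='0', prepend. Next row=LF[14]=5
  step 4: row=5, L[5]='0', prepend. Next row=LF[5]=3
  step 5: row=3, L[3]='0', prepend. Next row=LF[3]=1
  step 6: row=1, L[1]='b', prepend. Next row=LF[1]=15
  step 7: row=15, L[15]='b', prepend. Next row=LF[15]=17
  step 8: row=17, L[17]='a', prepend. Next row=LF[17]=13
  step 9: row=13, L[13]='1', prepend. Next row=LF[13]=11
  step 10: row=11, L[11]='1', prepend. Next row=LF[11]=9
  step 11: row=9, L[9]='d', prepend. Next row=LF[9]=20
  step 12: row=20, L[20]='0', prepend. Next row=LF[20]=7
  step 13: row=7, L[7]='d', prepend. Next row=LF[7]=19
  step 14: row=19, L[19]='c', prepend. Next row=LF[19]=18
  step 15: row=18, L[18]='0', prepend. Next row=LF[18]=6
  step 16: row=6, L[6]='0', prepend. Next row=LF[6]=4
  step 17: row=4, L[4]='0', prepend. Next row=LF[4]=2
  step 18: row=2, L[2]='1', prepend. Next row=LF[2]=8
  step 19: row=8, L[8]='a', prepend. Next row=LF[8]=12
  step 20: row=12, L[12]='1', prepend. Next row=LF[12]=10
  step 21: row=10, L[10]='b', prepend. Next row=LF[10]=16
  step 22: row=16, L[16]='d', prepend. Next row=LF[16]=21
Reversed output: db1a1000cd0d11abb000b$

Answer: db1a1000cd0d11abb000b$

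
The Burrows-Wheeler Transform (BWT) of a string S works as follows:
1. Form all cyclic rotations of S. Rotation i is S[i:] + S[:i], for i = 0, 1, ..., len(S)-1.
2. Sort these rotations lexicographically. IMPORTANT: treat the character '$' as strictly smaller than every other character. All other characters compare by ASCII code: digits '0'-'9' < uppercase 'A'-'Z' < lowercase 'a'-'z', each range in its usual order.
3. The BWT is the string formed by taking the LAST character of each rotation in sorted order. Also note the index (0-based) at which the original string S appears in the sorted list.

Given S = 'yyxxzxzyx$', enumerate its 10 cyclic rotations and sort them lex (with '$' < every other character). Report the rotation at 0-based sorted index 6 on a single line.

Answer: yxxzxzyx$y

Derivation:
All 10 rotations (rotation i = S[i:]+S[:i]):
  rot[0] = yyxxzxzyx$
  rot[1] = yxxzxzyx$y
  rot[2] = xxzxzyx$yy
  rot[3] = xzxzyx$yyx
  rot[4] = zxzyx$yyxx
  rot[5] = xzyx$yyxxz
  rot[6] = zyx$yyxxzx
  rot[7] = yx$yyxxzxz
  rot[8] = x$yyxxzxzy
  rot[9] = $yyxxzxzyx
Sorted (with $ < everything):
  sorted[0] = $yyxxzxzyx
  sorted[1] = x$yyxxzxzy
  sorted[2] = xxzxzyx$yy
  sorted[3] = xzxzyx$yyx
  sorted[4] = xzyx$yyxxz
  sorted[5] = yx$yyxxzxz
  sorted[6] = yxxzxzyx$y
  sorted[7] = yyxxzxzyx$
  sorted[8] = zxzyx$yyxx
  sorted[9] = zyx$yyxxzx
sorted[6] = yxxzxzyx$y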